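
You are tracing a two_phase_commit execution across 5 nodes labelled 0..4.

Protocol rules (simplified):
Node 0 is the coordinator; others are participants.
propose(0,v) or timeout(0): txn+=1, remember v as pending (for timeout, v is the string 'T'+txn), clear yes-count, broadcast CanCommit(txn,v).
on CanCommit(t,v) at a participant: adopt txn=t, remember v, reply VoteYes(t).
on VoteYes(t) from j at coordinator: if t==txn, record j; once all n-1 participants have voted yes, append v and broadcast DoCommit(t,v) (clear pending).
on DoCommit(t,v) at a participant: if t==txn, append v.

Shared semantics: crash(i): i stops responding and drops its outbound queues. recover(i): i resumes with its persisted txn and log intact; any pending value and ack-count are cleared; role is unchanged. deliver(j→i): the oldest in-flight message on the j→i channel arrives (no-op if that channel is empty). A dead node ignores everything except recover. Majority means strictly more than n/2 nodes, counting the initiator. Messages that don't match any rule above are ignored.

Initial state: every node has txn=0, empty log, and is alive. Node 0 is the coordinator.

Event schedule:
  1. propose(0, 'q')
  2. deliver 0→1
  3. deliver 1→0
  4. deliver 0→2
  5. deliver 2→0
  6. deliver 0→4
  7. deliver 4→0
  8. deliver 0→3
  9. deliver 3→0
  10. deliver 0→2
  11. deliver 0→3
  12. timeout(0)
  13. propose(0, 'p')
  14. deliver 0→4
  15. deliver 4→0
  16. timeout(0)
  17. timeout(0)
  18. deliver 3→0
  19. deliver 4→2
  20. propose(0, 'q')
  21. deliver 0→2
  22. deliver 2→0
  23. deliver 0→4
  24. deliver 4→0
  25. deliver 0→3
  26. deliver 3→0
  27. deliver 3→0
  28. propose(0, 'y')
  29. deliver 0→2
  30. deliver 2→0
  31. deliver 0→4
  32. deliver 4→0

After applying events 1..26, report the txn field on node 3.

step 1 propose(0,'q'): 0={coor,t=1,log=-}
step 2 deliver 0→1: 1={part,t=1,log=-}
step 3 deliver 1→0: —
step 4 deliver 0→2: 2={part,t=1,log=-}
step 5 deliver 2→0: —
step 6 deliver 0→4: 4={part,t=1,log=-}
step 7 deliver 4→0: —
step 8 deliver 0→3: 3={part,t=1,log=-}
step 9 deliver 3→0: 0={coor,t=1,log=q}
step 10 deliver 0→2: 2={part,t=1,log=q}
step 11 deliver 0→3: 3={part,t=1,log=q}
step 12 timeout(0): 0={coor,t=2,log=q}
step 13 propose(0,'p'): 0={coor,t=3,log=q}
step 14 deliver 0→4: 4={part,t=1,log=q}
step 15 deliver 4→0: —
step 16 timeout(0): 0={coor,t=4,log=q}
step 17 timeout(0): 0={coor,t=5,log=q}
step 18 deliver 3→0: —
step 19 deliver 4→2: —
step 20 propose(0,'q'): 0={coor,t=6,log=q}
step 21 deliver 0→2: 2={part,t=2,log=q}
step 22 deliver 2→0: —
step 23 deliver 0→4: 4={part,t=2,log=q}
step 24 deliver 4→0: —
step 25 deliver 0→3: 3={part,t=2,log=q}
step 26 deliver 3→0: —

2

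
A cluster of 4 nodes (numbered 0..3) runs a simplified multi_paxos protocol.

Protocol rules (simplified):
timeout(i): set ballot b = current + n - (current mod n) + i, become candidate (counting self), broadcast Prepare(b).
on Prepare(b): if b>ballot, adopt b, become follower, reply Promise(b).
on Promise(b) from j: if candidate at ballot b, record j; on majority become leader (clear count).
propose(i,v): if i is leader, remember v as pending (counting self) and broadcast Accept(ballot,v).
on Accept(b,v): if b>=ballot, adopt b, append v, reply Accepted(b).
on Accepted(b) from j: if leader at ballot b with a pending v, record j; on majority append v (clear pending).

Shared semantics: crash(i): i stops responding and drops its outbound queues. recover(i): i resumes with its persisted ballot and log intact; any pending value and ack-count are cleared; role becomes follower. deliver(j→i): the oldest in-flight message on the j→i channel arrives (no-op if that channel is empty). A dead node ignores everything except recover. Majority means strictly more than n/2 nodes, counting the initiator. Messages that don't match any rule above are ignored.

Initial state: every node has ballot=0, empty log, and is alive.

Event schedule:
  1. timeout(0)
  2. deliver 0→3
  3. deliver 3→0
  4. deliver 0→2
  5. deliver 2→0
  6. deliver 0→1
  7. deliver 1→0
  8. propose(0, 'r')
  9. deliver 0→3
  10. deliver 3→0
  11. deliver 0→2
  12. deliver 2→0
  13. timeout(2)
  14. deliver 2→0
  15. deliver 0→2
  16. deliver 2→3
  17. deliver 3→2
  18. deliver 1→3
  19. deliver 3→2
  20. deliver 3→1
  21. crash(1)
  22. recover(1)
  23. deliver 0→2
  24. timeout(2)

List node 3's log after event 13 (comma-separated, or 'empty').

r

[1] timeout(0) → N0(cand b4 [-])
[2] deliver 0→3 → N3(foll b4 [-])
[3] deliver 3→0 → ∅
[4] deliver 0→2 → N2(foll b4 [-])
[5] deliver 2→0 → N0(lead b4 [-])
[6] deliver 0→1 → N1(foll b4 [-])
[7] deliver 1→0 → ∅
[8] propose(0,'r') → ∅
[9] deliver 0→3 → N3(foll b4 [r])
[10] deliver 3→0 → ∅
[11] deliver 0→2 → N2(foll b4 [r])
[12] deliver 2→0 → N0(lead b4 [r])
[13] timeout(2) → N2(cand b10 [r])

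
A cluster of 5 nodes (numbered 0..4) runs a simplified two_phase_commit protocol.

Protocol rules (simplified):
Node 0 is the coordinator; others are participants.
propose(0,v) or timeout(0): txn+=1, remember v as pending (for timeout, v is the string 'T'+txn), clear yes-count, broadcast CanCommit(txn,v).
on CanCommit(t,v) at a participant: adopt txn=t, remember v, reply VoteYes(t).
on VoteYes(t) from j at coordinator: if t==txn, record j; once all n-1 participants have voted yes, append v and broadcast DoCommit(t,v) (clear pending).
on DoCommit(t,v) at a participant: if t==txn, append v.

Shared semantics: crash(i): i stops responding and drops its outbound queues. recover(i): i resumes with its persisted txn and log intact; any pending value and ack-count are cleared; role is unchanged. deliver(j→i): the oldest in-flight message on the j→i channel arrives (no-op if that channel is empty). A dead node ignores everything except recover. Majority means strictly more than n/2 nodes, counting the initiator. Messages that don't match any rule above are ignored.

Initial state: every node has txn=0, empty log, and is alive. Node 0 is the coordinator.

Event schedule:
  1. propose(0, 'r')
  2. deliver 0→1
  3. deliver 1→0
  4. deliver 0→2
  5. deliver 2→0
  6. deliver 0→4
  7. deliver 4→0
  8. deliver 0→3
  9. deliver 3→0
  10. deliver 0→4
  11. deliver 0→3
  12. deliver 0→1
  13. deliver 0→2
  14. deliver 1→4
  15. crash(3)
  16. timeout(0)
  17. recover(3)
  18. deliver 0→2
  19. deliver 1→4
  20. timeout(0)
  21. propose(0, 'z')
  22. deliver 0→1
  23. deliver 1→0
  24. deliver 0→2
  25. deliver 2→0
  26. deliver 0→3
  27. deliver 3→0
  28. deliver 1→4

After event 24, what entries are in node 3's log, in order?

[1] propose(0,'r') → N0(coor t1 [-])
[2] deliver 0→1 → N1(part t1 [-])
[3] deliver 1→0 → ∅
[4] deliver 0→2 → N2(part t1 [-])
[5] deliver 2→0 → ∅
[6] deliver 0→4 → N4(part t1 [-])
[7] deliver 4→0 → ∅
[8] deliver 0→3 → N3(part t1 [-])
[9] deliver 3→0 → N0(coor t1 [r])
[10] deliver 0→4 → N4(part t1 [r])
[11] deliver 0→3 → N3(part t1 [r])
[12] deliver 0→1 → N1(part t1 [r])
[13] deliver 0→2 → N2(part t1 [r])
[14] deliver 1→4 → ∅
[15] crash(3) → N3(✗part t1 [r])
[16] timeout(0) → N0(coor t2 [r])
[17] recover(3) → N3(part t1 [r])
[18] deliver 0→2 → N2(part t2 [r])
[19] deliver 1→4 → ∅
[20] timeout(0) → N0(coor t3 [r])
[21] propose(0,'z') → N0(coor t4 [r])
[22] deliver 0→1 → N1(part t2 [r])
[23] deliver 1→0 → ∅
[24] deliver 0→2 → N2(part t3 [r])

r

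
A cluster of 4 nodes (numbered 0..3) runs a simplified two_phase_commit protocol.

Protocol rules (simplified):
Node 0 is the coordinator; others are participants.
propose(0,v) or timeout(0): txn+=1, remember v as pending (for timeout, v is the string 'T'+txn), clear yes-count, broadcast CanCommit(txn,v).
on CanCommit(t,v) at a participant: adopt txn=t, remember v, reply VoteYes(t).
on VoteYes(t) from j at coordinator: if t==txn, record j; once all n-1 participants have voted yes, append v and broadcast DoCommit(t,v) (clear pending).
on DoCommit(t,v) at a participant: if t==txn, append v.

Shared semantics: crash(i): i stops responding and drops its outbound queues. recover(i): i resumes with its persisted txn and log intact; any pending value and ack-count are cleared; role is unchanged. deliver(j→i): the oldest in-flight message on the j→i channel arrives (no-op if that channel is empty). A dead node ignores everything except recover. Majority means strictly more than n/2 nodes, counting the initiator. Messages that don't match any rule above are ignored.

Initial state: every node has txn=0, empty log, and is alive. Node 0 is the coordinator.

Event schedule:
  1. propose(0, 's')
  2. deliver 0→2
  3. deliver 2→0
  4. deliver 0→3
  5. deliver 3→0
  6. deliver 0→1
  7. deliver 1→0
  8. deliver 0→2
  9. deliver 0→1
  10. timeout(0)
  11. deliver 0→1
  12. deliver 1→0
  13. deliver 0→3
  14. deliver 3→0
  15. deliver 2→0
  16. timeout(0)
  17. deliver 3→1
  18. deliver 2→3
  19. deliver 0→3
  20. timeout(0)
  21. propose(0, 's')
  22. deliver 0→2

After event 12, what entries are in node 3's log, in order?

step 1 propose(0,'s'): 0={coor,t=1,log=-}
step 2 deliver 0→2: 2={part,t=1,log=-}
step 3 deliver 2→0: —
step 4 deliver 0→3: 3={part,t=1,log=-}
step 5 deliver 3→0: —
step 6 deliver 0→1: 1={part,t=1,log=-}
step 7 deliver 1→0: 0={coor,t=1,log=s}
step 8 deliver 0→2: 2={part,t=1,log=s}
step 9 deliver 0→1: 1={part,t=1,log=s}
step 10 timeout(0): 0={coor,t=2,log=s}
step 11 deliver 0→1: 1={part,t=2,log=s}
step 12 deliver 1→0: —

empty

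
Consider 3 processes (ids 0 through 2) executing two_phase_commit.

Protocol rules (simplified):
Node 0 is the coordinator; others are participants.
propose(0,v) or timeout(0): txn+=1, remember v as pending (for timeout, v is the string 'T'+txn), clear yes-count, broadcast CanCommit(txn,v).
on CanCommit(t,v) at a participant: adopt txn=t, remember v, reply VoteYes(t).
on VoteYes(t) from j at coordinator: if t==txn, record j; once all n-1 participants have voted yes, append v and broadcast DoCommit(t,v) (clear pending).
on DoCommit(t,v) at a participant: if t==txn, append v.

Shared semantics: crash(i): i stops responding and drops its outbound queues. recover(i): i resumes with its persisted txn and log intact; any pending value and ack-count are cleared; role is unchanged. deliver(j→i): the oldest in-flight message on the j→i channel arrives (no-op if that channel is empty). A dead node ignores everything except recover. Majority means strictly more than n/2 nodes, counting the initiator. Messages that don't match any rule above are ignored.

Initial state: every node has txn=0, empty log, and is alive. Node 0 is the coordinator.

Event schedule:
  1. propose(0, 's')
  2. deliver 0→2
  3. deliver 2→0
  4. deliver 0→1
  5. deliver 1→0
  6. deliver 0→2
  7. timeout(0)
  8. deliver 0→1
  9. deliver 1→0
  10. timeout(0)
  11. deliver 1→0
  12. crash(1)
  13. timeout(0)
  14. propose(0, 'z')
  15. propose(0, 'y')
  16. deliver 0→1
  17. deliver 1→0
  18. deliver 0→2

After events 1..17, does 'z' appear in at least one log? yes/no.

no

step 1 propose(0,'s'): 0={coor,t=1,log=-}
step 2 deliver 0→2: 2={part,t=1,log=-}
step 3 deliver 2→0: —
step 4 deliver 0→1: 1={part,t=1,log=-}
step 5 deliver 1→0: 0={coor,t=1,log=s}
step 6 deliver 0→2: 2={part,t=1,log=s}
step 7 timeout(0): 0={coor,t=2,log=s}
step 8 deliver 0→1: 1={part,t=1,log=s}
step 9 deliver 1→0: —
step 10 timeout(0): 0={coor,t=3,log=s}
step 11 deliver 1→0: —
step 12 crash(1): 1={✗part,t=1,log=s}
step 13 timeout(0): 0={coor,t=4,log=s}
step 14 propose(0,'z'): 0={coor,t=5,log=s}
step 15 propose(0,'y'): 0={coor,t=6,log=s}
step 16 deliver 0→1: —
step 17 deliver 1→0: —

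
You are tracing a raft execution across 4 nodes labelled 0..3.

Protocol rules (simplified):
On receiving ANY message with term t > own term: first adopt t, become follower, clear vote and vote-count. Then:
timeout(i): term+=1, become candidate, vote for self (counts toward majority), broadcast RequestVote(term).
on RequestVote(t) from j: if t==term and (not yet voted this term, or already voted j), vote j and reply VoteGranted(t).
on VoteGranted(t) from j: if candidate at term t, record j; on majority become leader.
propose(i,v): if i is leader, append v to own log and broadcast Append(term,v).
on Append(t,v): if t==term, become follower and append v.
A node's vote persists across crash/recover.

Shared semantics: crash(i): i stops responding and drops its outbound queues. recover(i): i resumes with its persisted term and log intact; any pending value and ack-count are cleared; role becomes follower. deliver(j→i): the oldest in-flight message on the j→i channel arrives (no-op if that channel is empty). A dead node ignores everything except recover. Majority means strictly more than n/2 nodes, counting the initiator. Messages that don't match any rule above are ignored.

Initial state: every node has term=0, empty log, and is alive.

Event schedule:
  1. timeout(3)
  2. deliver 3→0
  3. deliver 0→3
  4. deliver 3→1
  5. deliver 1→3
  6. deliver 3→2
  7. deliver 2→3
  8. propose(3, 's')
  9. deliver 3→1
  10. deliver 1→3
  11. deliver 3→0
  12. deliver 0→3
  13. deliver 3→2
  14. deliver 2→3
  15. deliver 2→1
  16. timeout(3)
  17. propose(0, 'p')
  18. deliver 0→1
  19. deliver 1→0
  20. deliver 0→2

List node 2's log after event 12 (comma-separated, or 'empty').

empty

step 1 timeout(3): 3={cand,t=1,log=-}
step 2 deliver 3→0: 0={foll,t=1,log=-}
step 3 deliver 0→3: —
step 4 deliver 3→1: 1={foll,t=1,log=-}
step 5 deliver 1→3: 3={lead,t=1,log=-}
step 6 deliver 3→2: 2={foll,t=1,log=-}
step 7 deliver 2→3: —
step 8 propose(3,'s'): 3={lead,t=1,log=s}
step 9 deliver 3→1: 1={foll,t=1,log=s}
step 10 deliver 1→3: —
step 11 deliver 3→0: 0={foll,t=1,log=s}
step 12 deliver 0→3: —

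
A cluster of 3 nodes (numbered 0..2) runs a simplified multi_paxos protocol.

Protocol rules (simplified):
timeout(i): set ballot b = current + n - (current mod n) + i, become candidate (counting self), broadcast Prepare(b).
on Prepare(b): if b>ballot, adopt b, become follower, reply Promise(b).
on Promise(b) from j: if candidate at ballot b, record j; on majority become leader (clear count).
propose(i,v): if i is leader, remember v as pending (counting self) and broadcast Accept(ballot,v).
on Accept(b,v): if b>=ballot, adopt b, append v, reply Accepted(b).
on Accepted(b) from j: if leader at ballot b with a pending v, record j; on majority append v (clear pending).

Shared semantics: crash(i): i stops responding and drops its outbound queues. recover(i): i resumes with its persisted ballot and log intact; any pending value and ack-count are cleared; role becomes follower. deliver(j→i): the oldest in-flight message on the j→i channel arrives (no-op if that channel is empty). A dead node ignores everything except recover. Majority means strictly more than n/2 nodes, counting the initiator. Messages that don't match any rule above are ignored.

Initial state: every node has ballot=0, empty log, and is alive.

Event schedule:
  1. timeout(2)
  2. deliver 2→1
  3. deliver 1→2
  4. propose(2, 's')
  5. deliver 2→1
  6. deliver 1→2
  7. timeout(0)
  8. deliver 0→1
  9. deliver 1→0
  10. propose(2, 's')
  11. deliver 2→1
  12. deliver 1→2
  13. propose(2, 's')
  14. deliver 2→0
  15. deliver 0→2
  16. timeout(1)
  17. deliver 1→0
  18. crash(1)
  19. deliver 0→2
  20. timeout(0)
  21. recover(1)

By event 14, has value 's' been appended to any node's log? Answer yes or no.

yes

e1 timeout(2): 2[cand,b=5,-]
e2 deliver 2→1: 1[foll,b=5,-]
e3 deliver 1→2: 2[lead,b=5,-]
e4 propose(2,'s'): ·
e5 deliver 2→1: 1[foll,b=5,s]
e6 deliver 1→2: 2[lead,b=5,s]
e7 timeout(0): 0[cand,b=3,-]
e8 deliver 0→1: ·
e9 deliver 1→0: ·
e10 propose(2,'s'): ·
e11 deliver 2→1: 1[foll,b=5,s,s]
e12 deliver 1→2: 2[lead,b=5,s,s]
e13 propose(2,'s'): ·
e14 deliver 2→0: 0[foll,b=5,-]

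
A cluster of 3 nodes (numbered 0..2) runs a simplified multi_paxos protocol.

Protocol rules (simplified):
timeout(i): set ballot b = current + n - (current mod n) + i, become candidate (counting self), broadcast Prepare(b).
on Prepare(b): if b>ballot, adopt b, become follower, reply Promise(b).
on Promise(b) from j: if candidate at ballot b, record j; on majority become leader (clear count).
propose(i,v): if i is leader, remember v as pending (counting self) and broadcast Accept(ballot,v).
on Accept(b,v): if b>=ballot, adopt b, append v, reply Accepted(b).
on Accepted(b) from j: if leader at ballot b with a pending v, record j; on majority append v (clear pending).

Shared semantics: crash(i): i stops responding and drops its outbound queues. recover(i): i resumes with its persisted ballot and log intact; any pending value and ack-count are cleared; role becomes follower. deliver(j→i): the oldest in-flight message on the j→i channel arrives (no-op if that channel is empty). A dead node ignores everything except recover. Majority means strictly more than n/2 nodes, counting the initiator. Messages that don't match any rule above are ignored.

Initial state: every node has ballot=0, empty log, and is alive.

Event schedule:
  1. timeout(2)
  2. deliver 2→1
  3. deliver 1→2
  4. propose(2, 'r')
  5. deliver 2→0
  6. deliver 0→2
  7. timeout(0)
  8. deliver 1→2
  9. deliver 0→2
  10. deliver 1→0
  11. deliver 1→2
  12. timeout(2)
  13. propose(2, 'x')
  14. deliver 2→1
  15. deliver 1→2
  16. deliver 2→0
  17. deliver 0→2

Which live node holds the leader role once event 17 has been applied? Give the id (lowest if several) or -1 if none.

-1

step 1 timeout(2): 2={cand,b=5,log=-}
step 2 deliver 2→1: 1={foll,b=5,log=-}
step 3 deliver 1→2: 2={lead,b=5,log=-}
step 4 propose(2,'r'): —
step 5 deliver 2→0: 0={foll,b=5,log=-}
step 6 deliver 0→2: —
step 7 timeout(0): 0={cand,b=6,log=-}
step 8 deliver 1→2: —
step 9 deliver 0→2: 2={foll,b=6,log=-}
step 10 deliver 1→0: —
step 11 deliver 1→2: —
step 12 timeout(2): 2={cand,b=11,log=-}
step 13 propose(2,'x'): —
step 14 deliver 2→1: 1={foll,b=5,log=r}
step 15 deliver 1→2: —
step 16 deliver 2→0: —
step 17 deliver 0→2: —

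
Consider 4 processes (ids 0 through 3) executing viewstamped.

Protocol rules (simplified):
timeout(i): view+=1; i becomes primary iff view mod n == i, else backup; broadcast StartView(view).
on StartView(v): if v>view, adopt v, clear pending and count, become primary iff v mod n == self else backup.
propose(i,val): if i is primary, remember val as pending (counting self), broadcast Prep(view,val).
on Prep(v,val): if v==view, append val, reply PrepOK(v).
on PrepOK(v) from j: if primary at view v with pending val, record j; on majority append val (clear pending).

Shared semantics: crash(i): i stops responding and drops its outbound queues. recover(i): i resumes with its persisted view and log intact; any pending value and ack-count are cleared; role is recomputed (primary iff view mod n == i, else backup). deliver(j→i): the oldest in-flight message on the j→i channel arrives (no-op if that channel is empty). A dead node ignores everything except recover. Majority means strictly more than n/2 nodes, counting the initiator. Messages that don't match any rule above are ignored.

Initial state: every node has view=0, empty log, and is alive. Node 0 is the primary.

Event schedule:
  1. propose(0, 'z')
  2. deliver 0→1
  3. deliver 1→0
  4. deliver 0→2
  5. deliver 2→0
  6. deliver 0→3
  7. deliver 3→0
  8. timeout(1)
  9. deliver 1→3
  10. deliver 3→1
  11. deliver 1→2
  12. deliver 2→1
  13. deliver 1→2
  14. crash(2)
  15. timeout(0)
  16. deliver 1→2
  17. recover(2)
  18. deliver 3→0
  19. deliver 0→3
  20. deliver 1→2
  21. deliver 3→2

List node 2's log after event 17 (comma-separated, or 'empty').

z

after 1 — propose(0,'z'): ·
after 2 — deliver 0→1: n1:back/v0/[z]
after 3 — deliver 1→0: ·
after 4 — deliver 0→2: n2:back/v0/[z]
after 5 — deliver 2→0: n0:prim/v0/[z]
after 6 — deliver 0→3: n3:back/v0/[z]
after 7 — deliver 3→0: ·
after 8 — timeout(1): n1:prim/v1/[z]
after 9 — deliver 1→3: n3:back/v1/[z]
after 10 — deliver 3→1: ·
after 11 — deliver 1→2: n2:back/v1/[z]
after 12 — deliver 2→1: ·
after 13 — deliver 1→2: ·
after 14 — crash(2): n2:✗back/v1/[z]
after 15 — timeout(0): n0:back/v1/[z]
after 16 — deliver 1→2: ·
after 17 — recover(2): n2:back/v1/[z]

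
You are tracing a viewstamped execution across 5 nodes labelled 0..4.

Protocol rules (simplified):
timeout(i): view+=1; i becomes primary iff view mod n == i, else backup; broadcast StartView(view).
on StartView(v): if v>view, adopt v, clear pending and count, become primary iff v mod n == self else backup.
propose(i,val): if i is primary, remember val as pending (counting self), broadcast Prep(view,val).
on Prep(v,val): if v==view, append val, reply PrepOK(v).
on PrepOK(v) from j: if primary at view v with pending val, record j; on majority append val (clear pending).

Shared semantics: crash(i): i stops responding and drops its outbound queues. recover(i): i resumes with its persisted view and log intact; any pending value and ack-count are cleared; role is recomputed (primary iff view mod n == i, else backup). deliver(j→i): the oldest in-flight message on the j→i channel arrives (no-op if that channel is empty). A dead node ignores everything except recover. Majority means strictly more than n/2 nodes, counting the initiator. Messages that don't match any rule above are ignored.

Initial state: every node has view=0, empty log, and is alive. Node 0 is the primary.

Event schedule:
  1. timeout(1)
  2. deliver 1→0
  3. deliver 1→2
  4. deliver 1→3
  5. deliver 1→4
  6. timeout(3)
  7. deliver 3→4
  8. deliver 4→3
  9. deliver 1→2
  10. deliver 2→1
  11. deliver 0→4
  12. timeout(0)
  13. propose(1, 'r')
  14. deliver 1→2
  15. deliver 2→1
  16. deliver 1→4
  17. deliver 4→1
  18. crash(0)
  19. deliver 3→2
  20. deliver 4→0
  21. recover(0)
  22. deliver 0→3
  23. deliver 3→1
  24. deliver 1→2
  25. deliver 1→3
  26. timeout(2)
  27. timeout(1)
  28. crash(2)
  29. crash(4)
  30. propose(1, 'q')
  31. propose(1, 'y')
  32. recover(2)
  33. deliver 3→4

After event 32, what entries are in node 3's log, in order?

e1 timeout(1): 1[prim,v=1,-]
e2 deliver 1→0: 0[back,v=1,-]
e3 deliver 1→2: 2[back,v=1,-]
e4 deliver 1→3: 3[back,v=1,-]
e5 deliver 1→4: 4[back,v=1,-]
e6 timeout(3): 3[back,v=2,-]
e7 deliver 3→4: 4[back,v=2,-]
e8 deliver 4→3: ·
e9 deliver 1→2: ·
e10 deliver 2→1: ·
e11 deliver 0→4: ·
e12 timeout(0): 0[back,v=2,-]
e13 propose(1,'r'): ·
e14 deliver 1→2: 2[back,v=1,r]
e15 deliver 2→1: ·
e16 deliver 1→4: ·
e17 deliver 4→1: ·
e18 crash(0): 0[✗back,v=2,-]
e19 deliver 3→2: 2[prim,v=2,r]
e20 deliver 4→0: ·
e21 recover(0): 0[back,v=2,-]
e22 deliver 0→3: ·
e23 deliver 3→1: 1[back,v=2,-]
e24 deliver 1→2: ·
e25 deliver 1→3: ·
e26 timeout(2): 2[back,v=3,r]
e27 timeout(1): 1[back,v=3,-]
e28 crash(2): 2[✗back,v=3,r]
e29 crash(4): 4[✗back,v=2,-]
e30 propose(1,'q'): ·
e31 propose(1,'y'): ·
e32 recover(2): 2[back,v=3,r]

empty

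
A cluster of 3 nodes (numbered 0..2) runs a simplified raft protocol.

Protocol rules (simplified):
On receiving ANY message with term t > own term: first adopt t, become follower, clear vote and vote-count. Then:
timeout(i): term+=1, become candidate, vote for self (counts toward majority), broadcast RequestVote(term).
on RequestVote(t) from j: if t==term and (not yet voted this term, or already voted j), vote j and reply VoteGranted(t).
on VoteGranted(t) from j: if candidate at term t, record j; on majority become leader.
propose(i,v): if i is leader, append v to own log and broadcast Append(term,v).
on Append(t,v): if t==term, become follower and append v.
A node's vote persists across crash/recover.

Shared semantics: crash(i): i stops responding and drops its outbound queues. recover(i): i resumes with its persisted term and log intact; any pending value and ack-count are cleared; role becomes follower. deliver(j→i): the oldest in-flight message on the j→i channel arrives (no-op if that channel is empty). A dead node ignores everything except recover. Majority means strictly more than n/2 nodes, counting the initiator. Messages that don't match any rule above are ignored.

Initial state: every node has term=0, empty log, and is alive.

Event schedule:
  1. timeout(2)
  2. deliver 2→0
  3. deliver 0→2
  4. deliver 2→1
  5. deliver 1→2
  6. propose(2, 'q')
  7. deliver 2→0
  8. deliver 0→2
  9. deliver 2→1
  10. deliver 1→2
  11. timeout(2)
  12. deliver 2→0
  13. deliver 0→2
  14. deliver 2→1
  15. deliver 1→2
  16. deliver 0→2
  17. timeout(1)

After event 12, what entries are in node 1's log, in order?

1. timeout(2):  <2:cand t1 ->
2. deliver 2→0:  <0:foll t1 ->
3. deliver 0→2:  <2:lead t1 ->
4. deliver 2→1:  <1:foll t1 ->
5. deliver 1→2:  nop
6. propose(2,'q'):  <2:lead t1 q>
7. deliver 2→0:  <0:foll t1 q>
8. deliver 0→2:  nop
9. deliver 2→1:  <1:foll t1 q>
10. deliver 1→2:  nop
11. timeout(2):  <2:cand t2 q>
12. deliver 2→0:  <0:foll t2 q>

q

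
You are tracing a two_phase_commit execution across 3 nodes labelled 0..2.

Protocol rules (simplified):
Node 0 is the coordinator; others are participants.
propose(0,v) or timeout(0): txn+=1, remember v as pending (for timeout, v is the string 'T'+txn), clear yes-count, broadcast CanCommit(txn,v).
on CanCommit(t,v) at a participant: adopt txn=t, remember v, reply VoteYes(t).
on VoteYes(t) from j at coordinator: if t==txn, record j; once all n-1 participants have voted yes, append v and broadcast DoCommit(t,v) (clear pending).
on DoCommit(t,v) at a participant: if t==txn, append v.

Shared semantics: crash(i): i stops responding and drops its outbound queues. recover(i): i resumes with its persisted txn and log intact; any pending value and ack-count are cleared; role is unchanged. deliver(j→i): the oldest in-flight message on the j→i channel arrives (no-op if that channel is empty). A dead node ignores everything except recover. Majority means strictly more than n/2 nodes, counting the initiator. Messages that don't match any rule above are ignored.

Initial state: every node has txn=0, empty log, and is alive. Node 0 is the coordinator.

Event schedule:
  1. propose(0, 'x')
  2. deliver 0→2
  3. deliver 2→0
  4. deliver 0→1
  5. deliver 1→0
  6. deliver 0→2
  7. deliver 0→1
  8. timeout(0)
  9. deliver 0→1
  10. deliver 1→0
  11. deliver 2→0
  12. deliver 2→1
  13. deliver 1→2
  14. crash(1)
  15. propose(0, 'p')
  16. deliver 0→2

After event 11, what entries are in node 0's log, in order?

1. propose(0,'x'):  <0:coor t1 ->
2. deliver 0→2:  <2:part t1 ->
3. deliver 2→0:  nop
4. deliver 0→1:  <1:part t1 ->
5. deliver 1→0:  <0:coor t1 x>
6. deliver 0→2:  <2:part t1 x>
7. deliver 0→1:  <1:part t1 x>
8. timeout(0):  <0:coor t2 x>
9. deliver 0→1:  <1:part t2 x>
10. deliver 1→0:  nop
11. deliver 2→0:  nop

x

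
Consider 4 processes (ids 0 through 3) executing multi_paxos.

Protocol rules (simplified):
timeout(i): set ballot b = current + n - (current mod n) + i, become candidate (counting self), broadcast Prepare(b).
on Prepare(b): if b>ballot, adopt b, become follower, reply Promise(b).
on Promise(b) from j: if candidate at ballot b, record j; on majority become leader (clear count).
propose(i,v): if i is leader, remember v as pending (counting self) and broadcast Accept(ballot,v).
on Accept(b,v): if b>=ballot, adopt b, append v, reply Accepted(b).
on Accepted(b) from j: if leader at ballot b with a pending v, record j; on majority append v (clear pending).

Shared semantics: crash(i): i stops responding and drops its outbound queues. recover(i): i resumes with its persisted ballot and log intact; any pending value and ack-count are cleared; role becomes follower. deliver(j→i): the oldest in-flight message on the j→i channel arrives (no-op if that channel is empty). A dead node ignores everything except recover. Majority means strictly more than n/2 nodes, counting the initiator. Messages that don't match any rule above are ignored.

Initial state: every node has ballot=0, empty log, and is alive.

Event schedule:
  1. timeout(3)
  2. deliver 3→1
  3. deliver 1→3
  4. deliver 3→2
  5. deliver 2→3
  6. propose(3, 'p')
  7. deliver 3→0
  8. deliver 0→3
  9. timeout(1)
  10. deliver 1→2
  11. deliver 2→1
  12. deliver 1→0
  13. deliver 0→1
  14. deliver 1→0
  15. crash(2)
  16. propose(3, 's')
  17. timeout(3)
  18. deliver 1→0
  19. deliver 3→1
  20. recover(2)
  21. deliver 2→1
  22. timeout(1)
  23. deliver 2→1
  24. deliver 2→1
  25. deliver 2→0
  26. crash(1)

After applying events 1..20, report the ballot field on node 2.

9

1. timeout(3):  <3:cand b7 ->
2. deliver 3→1:  <1:foll b7 ->
3. deliver 1→3:  nop
4. deliver 3→2:  <2:foll b7 ->
5. deliver 2→3:  <3:lead b7 ->
6. propose(3,'p'):  nop
7. deliver 3→0:  <0:foll b7 ->
8. deliver 0→3:  nop
9. timeout(1):  <1:cand b9 ->
10. deliver 1→2:  <2:foll b9 ->
11. deliver 2→1:  nop
12. deliver 1→0:  <0:foll b9 ->
13. deliver 0→1:  <1:lead b9 ->
14. deliver 1→0:  nop
15. crash(2):  <2:✗foll b9 ->
16. propose(3,'s'):  nop
17. timeout(3):  <3:cand b11 ->
18. deliver 1→0:  nop
19. deliver 3→1:  nop
20. recover(2):  <2:foll b9 ->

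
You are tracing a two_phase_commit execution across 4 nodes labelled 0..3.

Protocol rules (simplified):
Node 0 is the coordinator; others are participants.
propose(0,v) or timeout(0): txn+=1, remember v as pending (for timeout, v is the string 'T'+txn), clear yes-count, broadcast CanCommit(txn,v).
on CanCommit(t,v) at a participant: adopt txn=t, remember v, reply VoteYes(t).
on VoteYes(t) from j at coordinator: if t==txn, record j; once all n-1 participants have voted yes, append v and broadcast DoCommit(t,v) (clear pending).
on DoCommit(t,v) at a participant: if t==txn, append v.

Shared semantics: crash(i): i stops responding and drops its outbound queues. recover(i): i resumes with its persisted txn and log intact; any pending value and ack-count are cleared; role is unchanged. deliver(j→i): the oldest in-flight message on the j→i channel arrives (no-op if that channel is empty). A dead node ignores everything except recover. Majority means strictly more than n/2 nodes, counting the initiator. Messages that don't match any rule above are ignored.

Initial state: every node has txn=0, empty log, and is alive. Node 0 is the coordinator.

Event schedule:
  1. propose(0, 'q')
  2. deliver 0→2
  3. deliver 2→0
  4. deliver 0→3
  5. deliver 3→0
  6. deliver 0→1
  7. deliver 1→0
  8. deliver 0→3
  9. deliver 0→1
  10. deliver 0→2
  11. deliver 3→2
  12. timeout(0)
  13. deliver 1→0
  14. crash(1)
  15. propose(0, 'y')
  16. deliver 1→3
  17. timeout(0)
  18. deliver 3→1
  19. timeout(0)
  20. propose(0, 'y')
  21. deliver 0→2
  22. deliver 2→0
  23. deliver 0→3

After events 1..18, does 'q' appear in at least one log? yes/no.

1. propose(0,'q'):  <0:coor t1 ->
2. deliver 0→2:  <2:part t1 ->
3. deliver 2→0:  nop
4. deliver 0→3:  <3:part t1 ->
5. deliver 3→0:  nop
6. deliver 0→1:  <1:part t1 ->
7. deliver 1→0:  <0:coor t1 q>
8. deliver 0→3:  <3:part t1 q>
9. deliver 0→1:  <1:part t1 q>
10. deliver 0→2:  <2:part t1 q>
11. deliver 3→2:  nop
12. timeout(0):  <0:coor t2 q>
13. deliver 1→0:  nop
14. crash(1):  <1:✗part t1 q>
15. propose(0,'y'):  <0:coor t3 q>
16. deliver 1→3:  nop
17. timeout(0):  <0:coor t4 q>
18. deliver 3→1:  nop

yes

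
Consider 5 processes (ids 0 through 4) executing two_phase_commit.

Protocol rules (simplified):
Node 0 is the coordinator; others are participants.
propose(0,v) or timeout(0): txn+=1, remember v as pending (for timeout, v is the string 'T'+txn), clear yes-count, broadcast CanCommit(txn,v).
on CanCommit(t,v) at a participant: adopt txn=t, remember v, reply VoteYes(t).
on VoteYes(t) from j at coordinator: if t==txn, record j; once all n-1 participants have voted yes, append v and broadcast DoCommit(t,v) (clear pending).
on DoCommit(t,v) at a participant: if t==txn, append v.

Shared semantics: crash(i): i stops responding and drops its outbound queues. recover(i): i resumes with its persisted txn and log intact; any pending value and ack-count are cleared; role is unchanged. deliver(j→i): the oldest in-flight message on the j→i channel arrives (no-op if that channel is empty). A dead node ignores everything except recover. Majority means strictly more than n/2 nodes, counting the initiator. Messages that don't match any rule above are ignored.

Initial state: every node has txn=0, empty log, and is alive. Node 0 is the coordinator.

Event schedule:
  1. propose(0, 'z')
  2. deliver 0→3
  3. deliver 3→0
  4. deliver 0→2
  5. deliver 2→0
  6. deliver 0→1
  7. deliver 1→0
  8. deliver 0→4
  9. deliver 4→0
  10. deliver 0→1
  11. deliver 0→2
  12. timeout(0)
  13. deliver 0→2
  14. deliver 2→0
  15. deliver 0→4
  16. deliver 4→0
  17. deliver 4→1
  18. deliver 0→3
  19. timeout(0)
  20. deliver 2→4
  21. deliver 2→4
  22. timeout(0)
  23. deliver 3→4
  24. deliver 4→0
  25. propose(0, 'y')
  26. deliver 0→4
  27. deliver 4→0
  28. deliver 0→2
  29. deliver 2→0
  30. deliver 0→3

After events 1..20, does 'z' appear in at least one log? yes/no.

yes

after 1 — propose(0,'z'): n0:coor/t1/[-]
after 2 — deliver 0→3: n3:part/t1/[-]
after 3 — deliver 3→0: ·
after 4 — deliver 0→2: n2:part/t1/[-]
after 5 — deliver 2→0: ·
after 6 — deliver 0→1: n1:part/t1/[-]
after 7 — deliver 1→0: ·
after 8 — deliver 0→4: n4:part/t1/[-]
after 9 — deliver 4→0: n0:coor/t1/[z]
after 10 — deliver 0→1: n1:part/t1/[z]
after 11 — deliver 0→2: n2:part/t1/[z]
after 12 — timeout(0): n0:coor/t2/[z]
after 13 — deliver 0→2: n2:part/t2/[z]
after 14 — deliver 2→0: ·
after 15 — deliver 0→4: n4:part/t1/[z]
after 16 — deliver 4→0: ·
after 17 — deliver 4→1: ·
after 18 — deliver 0→3: n3:part/t1/[z]
after 19 — timeout(0): n0:coor/t3/[z]
after 20 — deliver 2→4: ·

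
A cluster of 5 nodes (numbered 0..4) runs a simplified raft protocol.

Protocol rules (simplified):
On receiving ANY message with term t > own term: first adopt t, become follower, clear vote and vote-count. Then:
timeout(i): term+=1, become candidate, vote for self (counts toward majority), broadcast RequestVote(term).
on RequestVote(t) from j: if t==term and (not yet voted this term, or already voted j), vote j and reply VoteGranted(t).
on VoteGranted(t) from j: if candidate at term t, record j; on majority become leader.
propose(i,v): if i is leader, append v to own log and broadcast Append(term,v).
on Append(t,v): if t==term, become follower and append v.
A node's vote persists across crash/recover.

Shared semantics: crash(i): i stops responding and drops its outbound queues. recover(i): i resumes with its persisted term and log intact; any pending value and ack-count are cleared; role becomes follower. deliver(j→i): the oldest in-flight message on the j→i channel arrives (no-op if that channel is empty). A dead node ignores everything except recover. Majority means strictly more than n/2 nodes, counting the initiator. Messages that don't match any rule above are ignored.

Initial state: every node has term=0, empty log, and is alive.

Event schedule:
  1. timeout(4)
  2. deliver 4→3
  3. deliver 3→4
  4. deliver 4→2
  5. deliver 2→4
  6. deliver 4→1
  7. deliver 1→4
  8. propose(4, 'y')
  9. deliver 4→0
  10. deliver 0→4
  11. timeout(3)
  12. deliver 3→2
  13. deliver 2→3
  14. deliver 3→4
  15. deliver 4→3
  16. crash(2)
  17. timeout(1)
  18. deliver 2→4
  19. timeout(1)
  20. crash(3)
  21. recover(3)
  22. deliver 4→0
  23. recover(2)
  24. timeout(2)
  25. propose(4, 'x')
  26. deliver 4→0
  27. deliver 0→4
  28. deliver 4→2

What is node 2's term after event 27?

3

step 1 timeout(4): 4={cand,t=1,log=-}
step 2 deliver 4→3: 3={foll,t=1,log=-}
step 3 deliver 3→4: —
step 4 deliver 4→2: 2={foll,t=1,log=-}
step 5 deliver 2→4: 4={lead,t=1,log=-}
step 6 deliver 4→1: 1={foll,t=1,log=-}
step 7 deliver 1→4: —
step 8 propose(4,'y'): 4={lead,t=1,log=y}
step 9 deliver 4→0: 0={foll,t=1,log=-}
step 10 deliver 0→4: —
step 11 timeout(3): 3={cand,t=2,log=-}
step 12 deliver 3→2: 2={foll,t=2,log=-}
step 13 deliver 2→3: —
step 14 deliver 3→4: 4={foll,t=2,log=y}
step 15 deliver 4→3: —
step 16 crash(2): 2={✗foll,t=2,log=-}
step 17 timeout(1): 1={cand,t=2,log=-}
step 18 deliver 2→4: —
step 19 timeout(1): 1={cand,t=3,log=-}
step 20 crash(3): 3={✗cand,t=2,log=-}
step 21 recover(3): 3={foll,t=2,log=-}
step 22 deliver 4→0: 0={foll,t=1,log=y}
step 23 recover(2): 2={foll,t=2,log=-}
step 24 timeout(2): 2={cand,t=3,log=-}
step 25 propose(4,'x'): —
step 26 deliver 4→0: —
step 27 deliver 0→4: —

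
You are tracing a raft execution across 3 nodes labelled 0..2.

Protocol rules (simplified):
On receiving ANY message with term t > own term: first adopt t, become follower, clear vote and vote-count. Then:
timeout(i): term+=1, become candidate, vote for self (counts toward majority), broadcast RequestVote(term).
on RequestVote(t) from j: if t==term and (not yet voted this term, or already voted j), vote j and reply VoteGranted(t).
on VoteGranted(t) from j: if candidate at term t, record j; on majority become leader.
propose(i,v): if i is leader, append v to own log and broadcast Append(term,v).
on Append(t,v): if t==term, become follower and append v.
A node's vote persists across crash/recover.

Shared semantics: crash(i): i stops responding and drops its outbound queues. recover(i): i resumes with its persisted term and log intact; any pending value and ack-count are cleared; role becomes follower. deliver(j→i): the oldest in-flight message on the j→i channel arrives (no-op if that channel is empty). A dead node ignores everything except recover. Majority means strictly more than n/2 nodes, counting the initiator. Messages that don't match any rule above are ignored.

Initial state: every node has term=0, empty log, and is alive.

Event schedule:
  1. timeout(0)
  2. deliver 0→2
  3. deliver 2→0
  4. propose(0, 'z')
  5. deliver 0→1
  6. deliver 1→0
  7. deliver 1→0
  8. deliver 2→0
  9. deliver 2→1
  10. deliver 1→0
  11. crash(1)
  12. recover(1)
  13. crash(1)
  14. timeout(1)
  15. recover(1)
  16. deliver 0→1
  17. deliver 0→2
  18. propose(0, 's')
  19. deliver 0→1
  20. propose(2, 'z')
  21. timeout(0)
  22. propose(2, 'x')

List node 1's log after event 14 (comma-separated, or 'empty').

step 1 timeout(0): 0={cand,t=1,log=-}
step 2 deliver 0→2: 2={foll,t=1,log=-}
step 3 deliver 2→0: 0={lead,t=1,log=-}
step 4 propose(0,'z'): 0={lead,t=1,log=z}
step 5 deliver 0→1: 1={foll,t=1,log=-}
step 6 deliver 1→0: —
step 7 deliver 1→0: —
step 8 deliver 2→0: —
step 9 deliver 2→1: —
step 10 deliver 1→0: —
step 11 crash(1): 1={✗foll,t=1,log=-}
step 12 recover(1): 1={foll,t=1,log=-}
step 13 crash(1): 1={✗foll,t=1,log=-}
step 14 timeout(1): —

empty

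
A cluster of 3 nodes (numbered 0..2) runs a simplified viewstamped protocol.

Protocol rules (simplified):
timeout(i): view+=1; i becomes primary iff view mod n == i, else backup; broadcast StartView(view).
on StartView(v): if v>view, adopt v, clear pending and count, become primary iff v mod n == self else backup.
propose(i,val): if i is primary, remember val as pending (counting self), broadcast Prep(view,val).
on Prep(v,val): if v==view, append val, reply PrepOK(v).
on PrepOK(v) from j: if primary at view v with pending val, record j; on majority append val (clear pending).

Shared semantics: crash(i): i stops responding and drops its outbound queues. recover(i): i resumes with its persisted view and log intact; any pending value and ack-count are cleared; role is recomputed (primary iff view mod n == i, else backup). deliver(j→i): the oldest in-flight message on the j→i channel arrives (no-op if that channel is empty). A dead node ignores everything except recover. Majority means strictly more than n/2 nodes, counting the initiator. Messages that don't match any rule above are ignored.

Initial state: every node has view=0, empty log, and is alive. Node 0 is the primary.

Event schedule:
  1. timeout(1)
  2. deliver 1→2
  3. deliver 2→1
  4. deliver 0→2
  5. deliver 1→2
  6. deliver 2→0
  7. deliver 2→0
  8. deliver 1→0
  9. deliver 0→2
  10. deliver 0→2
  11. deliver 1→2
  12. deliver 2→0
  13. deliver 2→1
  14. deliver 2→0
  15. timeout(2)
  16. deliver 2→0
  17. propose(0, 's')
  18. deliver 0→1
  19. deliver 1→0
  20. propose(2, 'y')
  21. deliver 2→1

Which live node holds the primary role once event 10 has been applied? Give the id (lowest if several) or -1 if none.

1

[1] timeout(1) → N1(prim v1 [-])
[2] deliver 1→2 → N2(back v1 [-])
[3] deliver 2→1 → ∅
[4] deliver 0→2 → ∅
[5] deliver 1→2 → ∅
[6] deliver 2→0 → ∅
[7] deliver 2→0 → ∅
[8] deliver 1→0 → N0(back v1 [-])
[9] deliver 0→2 → ∅
[10] deliver 0→2 → ∅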